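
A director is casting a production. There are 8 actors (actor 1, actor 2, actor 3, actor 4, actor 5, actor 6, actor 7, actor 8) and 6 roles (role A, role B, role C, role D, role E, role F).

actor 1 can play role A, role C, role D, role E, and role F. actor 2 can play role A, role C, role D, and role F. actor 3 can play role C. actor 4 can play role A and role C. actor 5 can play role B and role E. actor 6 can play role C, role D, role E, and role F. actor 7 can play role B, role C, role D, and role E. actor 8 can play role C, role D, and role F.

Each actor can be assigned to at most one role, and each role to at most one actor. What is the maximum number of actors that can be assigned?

For example, pair actor 1-role E, actor 2-role F, actor 3-role C, actor 4-role A, actor 5-role B, actor 6-role D.
The set {actor 1, actor 2, actor 3, actor 4, actor 5, actor 6, actor 7, actor 8} has only 6 neighbours ({role A, role B, role C, role D, role E, role F}), so by Hall's theorem at most 6 of the 8 actors can be matched.

6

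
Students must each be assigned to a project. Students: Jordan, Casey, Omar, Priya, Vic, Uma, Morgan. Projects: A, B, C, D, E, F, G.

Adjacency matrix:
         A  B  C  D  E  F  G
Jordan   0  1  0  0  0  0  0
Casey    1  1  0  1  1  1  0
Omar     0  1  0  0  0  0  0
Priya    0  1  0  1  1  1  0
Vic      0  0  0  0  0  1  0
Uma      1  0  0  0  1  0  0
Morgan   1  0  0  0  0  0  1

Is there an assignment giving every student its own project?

The set {Jordan, Omar} has only 1 neighbour ({B}), so by Hall's theorem at most 6 of the 7 students can be matched.
Hence no matching covers every student.

No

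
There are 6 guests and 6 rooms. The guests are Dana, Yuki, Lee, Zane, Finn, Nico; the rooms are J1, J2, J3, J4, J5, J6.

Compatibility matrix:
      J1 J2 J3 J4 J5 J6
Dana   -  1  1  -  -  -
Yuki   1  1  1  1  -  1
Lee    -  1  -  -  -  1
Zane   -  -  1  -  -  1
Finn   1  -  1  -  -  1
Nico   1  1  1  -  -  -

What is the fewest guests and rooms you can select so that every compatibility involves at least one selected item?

{Yuki, J1, J2, J3, J6} is a vertex cover of size 5: every edge has an endpoint in this set.
No smaller cover exists because Dana–J2, Yuki–J4, Lee–J6, Zane–J3, Finn–J1 is a matching of size 5, and a cover must include an endpoint of each of these disjoint edges (König's theorem).

5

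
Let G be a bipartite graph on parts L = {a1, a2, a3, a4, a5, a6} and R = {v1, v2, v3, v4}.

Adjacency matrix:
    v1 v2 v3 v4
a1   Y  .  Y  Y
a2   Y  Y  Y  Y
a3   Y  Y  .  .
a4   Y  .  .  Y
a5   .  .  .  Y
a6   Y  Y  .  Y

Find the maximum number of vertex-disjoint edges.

One maximum matching: a1→v3, a2→v4, a3→v2, a4→v1.
The set {a1, a2, a3, a4, a5, a6} has only 4 neighbours ({v1, v2, v3, v4}), so by Hall's theorem at most 4 of the 6 left vertices can be matched.

4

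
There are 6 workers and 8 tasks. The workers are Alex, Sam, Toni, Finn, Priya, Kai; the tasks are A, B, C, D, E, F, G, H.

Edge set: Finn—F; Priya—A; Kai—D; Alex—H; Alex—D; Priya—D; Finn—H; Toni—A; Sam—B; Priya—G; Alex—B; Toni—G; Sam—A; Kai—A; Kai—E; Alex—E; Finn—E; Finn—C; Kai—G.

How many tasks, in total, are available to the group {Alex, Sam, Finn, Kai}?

8

The union of neighbours of {Alex, Sam, Finn, Kai} is {A, B, C, D, E, F, G, H}, which has 8 elements.
Since |N(S)| = 8 ≥ |S| = 4, Hall's condition holds for this subset.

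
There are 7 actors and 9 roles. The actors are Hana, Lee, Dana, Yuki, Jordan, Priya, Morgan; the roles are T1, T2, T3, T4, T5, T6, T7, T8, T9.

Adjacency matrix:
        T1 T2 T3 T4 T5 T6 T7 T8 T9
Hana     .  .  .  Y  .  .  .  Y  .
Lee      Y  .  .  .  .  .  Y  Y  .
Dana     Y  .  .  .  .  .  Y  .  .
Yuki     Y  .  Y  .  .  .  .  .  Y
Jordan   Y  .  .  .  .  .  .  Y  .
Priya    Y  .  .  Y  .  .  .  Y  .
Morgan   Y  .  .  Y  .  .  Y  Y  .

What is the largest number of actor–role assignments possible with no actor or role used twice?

One maximum matching: Hana–T4, Lee–T7, Dana–T1, Yuki–T9, Jordan–T8.
The set {Hana, Lee, Dana, Jordan, Priya, Morgan} has only 4 neighbours ({T1, T4, T7, T8}), so by Hall's theorem at most 5 of the 7 actors can be matched.

5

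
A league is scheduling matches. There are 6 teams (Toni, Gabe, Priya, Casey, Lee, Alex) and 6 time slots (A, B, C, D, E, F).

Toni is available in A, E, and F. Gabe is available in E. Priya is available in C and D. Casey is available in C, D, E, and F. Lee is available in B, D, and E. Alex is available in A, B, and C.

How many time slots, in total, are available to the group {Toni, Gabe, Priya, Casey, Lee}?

6

The union of neighbours of {Toni, Gabe, Priya, Casey, Lee} is {A, B, C, D, E, F}, which has 6 elements.
Since |N(S)| = 6 ≥ |S| = 5, Hall's condition holds for this subset.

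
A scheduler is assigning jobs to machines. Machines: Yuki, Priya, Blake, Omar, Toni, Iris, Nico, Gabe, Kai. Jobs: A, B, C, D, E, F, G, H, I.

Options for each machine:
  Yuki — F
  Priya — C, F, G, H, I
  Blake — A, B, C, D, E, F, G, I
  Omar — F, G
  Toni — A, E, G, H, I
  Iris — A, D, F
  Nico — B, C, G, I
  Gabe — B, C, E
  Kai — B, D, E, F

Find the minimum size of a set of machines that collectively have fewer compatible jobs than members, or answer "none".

none

A matching saturating every machine exists, for instance Yuki→F, Priya→I, Blake→A, Omar→G, Toni→H, Iris→D, Nico→C, Gabe→E, Kai→B.
By Hall's marriage theorem, this means |N(S)| ≥ |S| for every subset S, so no violating subset exists.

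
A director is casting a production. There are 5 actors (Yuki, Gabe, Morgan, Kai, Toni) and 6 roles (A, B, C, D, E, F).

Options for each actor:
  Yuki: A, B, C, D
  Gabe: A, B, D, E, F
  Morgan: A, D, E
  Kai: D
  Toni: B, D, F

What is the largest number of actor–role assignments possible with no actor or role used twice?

One maximum matching: Yuki–C, Gabe–A, Morgan–E, Kai–D, Toni–B.
This saturates every actor, so 5 is the maximum.

5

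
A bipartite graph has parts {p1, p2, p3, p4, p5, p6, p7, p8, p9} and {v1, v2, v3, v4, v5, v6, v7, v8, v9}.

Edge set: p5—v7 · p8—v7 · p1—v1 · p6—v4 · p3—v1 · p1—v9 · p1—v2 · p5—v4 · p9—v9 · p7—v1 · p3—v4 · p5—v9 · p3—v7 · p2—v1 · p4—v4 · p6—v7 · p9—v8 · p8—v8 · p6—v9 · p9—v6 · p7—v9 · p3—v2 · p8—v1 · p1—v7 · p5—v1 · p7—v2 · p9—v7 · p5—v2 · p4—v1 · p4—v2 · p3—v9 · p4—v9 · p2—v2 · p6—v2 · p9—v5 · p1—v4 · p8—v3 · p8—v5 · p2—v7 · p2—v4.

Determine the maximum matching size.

7

A valid assignment of size 7: p1–v9, p2–v7, p3–v4, p4–v1, p5–v2, p8–v3, p9–v6.
The set {p1, p2, p3, p4, p5, p6, p7} has only 5 neighbours ({v1, v2, v4, v7, v9}), so by Hall's theorem at most 7 of the 9 left vertices can be matched.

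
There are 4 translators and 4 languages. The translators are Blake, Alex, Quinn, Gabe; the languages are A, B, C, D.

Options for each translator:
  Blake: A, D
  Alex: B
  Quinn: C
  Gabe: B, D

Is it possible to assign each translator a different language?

Yes

A valid assignment of size 4: Blake–A, Alex–B, Quinn–C, Gabe–D.
Every translator is matched, so this is a perfect matching.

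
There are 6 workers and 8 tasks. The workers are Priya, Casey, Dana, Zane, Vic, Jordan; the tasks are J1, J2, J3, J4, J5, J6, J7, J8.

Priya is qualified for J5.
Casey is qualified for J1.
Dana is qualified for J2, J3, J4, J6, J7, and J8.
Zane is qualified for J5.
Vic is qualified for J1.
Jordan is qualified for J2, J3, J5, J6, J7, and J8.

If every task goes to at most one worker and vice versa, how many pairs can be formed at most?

4

For example, pair Priya-J5, Casey-J1, Dana-J2, Jordan-J6.
The set {Priya, Casey, Zane, Vic} has only 2 neighbours ({J1, J5}), so by Hall's theorem at most 4 of the 6 workers can be matched.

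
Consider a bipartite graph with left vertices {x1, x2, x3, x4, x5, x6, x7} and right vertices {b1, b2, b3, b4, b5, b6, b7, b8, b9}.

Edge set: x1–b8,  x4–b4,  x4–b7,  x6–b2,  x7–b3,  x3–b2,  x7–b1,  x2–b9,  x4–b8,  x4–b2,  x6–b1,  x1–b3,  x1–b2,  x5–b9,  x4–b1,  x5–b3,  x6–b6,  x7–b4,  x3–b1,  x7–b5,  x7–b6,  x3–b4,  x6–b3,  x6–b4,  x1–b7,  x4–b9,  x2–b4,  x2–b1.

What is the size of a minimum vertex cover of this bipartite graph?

{x1, x2, x3, x4, x5, x6, x7} is a vertex cover of size 7: every edge has an endpoint in this set.
No smaller cover exists because x1–b8, x2–b9, x3–b4, x4–b7, x5–b3, x6–b6, x7–b1 is a matching of size 7, and a cover must include an endpoint of each of these disjoint edges (König's theorem).

7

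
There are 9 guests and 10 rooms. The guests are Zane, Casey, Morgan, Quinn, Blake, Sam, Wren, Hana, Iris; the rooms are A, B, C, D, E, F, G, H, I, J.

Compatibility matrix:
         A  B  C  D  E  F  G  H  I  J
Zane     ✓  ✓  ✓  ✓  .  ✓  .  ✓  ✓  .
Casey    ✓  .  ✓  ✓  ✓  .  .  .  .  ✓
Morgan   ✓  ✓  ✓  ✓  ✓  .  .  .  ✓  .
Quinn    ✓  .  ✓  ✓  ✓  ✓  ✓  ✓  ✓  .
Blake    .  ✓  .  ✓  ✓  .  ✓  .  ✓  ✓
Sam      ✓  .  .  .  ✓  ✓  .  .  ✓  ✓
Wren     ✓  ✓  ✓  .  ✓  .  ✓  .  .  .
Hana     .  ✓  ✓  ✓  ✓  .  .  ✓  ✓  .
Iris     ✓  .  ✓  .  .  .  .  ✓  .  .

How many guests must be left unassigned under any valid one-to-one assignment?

0

For example, pair Zane–B, Casey–J, Morgan–I, Quinn–E, Blake–D, Sam–A, Wren–G, Hana–H, Iris–C.
This saturates every guest, so 9 is the maximum.
That matches 9 of the 9, leaving 0 unmatched; no matching can do better.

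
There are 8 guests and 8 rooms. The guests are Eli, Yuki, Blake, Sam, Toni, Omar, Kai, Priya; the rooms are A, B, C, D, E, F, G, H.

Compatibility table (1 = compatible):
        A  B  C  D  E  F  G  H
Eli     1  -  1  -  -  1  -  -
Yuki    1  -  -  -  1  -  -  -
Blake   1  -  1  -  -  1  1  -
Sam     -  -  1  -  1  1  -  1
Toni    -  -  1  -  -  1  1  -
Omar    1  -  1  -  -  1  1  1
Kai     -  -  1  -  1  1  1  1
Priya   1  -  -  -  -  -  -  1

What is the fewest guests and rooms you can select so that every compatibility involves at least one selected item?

{A, C, E, F, G, H} is a vertex cover of size 6: every edge has an endpoint in this set.
No smaller cover exists because Eli–A, Yuki–E, Blake–C, Sam–H, Toni–F, Omar–G is a matching of size 6, and a cover must include an endpoint of each of these disjoint edges (König's theorem).

6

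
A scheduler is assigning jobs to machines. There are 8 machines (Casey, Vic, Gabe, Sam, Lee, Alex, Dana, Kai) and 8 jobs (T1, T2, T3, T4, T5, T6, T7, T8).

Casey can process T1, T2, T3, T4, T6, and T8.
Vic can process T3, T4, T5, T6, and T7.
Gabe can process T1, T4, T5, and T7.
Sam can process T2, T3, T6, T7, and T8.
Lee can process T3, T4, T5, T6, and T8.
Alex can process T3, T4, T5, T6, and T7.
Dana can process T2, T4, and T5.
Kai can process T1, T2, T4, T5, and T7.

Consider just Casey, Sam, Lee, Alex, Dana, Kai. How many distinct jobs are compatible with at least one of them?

The union of neighbours of {Casey, Sam, Lee, Alex, Dana, Kai} is {T1, T2, T3, T4, T5, T6, T7, T8}, which has 8 elements.
Since |N(S)| = 8 ≥ |S| = 6, Hall's condition holds for this subset.

8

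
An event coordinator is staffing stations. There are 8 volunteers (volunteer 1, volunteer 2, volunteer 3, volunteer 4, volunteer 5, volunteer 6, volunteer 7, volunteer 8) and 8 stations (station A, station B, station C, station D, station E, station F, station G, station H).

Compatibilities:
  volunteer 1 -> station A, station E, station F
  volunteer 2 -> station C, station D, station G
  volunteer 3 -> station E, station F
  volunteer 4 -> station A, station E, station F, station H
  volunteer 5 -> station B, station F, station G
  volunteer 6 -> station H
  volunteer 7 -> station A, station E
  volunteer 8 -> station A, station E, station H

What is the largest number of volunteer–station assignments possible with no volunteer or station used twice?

6

A valid assignment of size 6: volunteer 1–station F, volunteer 2–station D, volunteer 3–station E, volunteer 4–station A, volunteer 5–station B, volunteer 6–station H.
The set {volunteer 1, volunteer 3, volunteer 4, volunteer 6, volunteer 7, volunteer 8} has only 4 neighbours ({station A, station E, station F, station H}), so by Hall's theorem at most 6 of the 8 volunteers can be matched.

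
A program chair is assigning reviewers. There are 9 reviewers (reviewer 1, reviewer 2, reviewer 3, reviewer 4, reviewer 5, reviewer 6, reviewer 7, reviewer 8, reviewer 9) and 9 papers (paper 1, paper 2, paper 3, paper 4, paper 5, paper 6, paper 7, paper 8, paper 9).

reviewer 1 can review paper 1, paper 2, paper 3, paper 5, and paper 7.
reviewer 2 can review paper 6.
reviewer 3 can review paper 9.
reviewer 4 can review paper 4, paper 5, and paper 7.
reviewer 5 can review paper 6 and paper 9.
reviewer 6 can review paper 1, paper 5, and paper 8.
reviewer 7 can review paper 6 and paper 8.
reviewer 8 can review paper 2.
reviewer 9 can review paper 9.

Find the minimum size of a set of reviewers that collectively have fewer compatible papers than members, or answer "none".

Take S = {reviewer 3, reviewer 9}. Its neighbourhood is {paper 9}, so |N(S)| = 1 < |S| = 2.
No single vertex violates Hall's condition since each has at least one neighbour, so 2 is the minimum.

2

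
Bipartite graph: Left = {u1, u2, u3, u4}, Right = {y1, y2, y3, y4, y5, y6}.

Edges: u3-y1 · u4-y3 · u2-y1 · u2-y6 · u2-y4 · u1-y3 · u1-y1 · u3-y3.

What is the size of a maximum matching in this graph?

3

One maximum matching: u1→y1, u2→y4, u3→y3.
The set {u1, u3, u4} has only 2 neighbours ({y1, y3}), so by Hall's theorem at most 3 of the 4 left vertices can be matched.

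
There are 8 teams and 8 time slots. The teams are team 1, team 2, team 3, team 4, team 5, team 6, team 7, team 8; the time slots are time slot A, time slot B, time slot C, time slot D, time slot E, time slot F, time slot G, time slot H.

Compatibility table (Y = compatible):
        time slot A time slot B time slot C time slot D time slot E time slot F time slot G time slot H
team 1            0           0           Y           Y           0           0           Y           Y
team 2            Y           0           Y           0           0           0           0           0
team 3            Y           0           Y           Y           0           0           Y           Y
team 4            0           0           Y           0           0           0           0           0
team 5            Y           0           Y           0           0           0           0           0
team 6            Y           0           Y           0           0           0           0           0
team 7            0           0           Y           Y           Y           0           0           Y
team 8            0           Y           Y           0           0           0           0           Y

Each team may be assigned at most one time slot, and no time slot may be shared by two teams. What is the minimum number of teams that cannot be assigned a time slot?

One maximum matching: team 1→time slot D, team 2→time slot A, team 3→time slot G, team 4→time slot C, team 7→time slot E, team 8→time slot H.
The set {team 2, team 4, team 5, team 6} has only 2 neighbours ({time slot A, time slot C}), so by Hall's theorem at most 6 of the 8 teams can be matched.
That matches 6 of the 8, leaving 2 unmatched; no matching can do better.

2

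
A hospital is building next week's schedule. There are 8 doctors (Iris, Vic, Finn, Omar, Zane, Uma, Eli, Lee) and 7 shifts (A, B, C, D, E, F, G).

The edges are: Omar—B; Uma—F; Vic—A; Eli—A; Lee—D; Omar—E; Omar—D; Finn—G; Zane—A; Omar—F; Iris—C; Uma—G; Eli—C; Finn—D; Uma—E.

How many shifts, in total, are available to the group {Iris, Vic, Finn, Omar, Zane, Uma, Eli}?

The union of neighbours of {Iris, Vic, Finn, Omar, Zane, Uma, Eli} is {A, B, C, D, E, F, G}, which has 7 elements.
Since |N(S)| = 7 ≥ |S| = 7, Hall's condition holds for this subset.

7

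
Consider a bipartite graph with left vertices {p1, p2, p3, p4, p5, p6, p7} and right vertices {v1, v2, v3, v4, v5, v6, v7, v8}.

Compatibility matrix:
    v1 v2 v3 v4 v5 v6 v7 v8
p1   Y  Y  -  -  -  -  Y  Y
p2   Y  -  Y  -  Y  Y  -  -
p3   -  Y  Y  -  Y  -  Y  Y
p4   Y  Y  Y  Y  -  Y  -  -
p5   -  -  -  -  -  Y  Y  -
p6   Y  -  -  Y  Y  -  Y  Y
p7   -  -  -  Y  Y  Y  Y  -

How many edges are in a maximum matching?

7

For example, pair p1→v2, p2→v1, p3→v3, p4→v4, p5→v7, p6→v5, p7→v6.
This saturates every left vertex, so 7 is the maximum.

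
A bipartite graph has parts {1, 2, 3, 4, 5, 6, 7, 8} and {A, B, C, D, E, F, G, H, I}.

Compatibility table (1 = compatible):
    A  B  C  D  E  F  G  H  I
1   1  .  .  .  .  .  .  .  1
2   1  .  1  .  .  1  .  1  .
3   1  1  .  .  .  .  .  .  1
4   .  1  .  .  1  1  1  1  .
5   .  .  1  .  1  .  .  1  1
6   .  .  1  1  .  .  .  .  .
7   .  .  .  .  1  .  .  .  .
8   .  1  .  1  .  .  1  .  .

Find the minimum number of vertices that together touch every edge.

The 8 edges 1–A, 2–F, 3–I, 4–G, 5–C, 6–D, 7–E, 8–B form a matching, so any vertex cover needs at least 8 vertices (one per matched edge).
Conversely {1, 2, 3, 4, 5, 6, 7, 8} meets every edge and has exactly 8 vertices, so 8 is optimal.

8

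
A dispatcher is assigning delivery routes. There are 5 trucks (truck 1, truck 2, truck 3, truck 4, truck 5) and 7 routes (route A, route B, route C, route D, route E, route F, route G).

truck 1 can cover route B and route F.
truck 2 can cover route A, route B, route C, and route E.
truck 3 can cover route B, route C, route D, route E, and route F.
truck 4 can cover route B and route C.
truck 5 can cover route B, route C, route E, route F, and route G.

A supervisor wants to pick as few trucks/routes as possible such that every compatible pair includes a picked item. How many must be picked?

The 5 edges truck 1–route F, truck 2–route B, truck 3–route D, truck 4–route C, truck 5–route E form a matching, so any vertex cover needs at least 5 vertices (one per matched edge).
Conversely {truck 1, truck 2, truck 3, truck 4, truck 5} meets every edge and has exactly 5 vertices, so 5 is optimal.

5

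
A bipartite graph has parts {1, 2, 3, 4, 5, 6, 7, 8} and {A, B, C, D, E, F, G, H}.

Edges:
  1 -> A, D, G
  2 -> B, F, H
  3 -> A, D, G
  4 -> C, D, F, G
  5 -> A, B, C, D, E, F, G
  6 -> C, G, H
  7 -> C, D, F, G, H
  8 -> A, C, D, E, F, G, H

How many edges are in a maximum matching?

8

For example, pair 1→A, 2→B, 3→D, 4→F, 5→E, 6→C, 7→H, 8→G.
This saturates every left vertex, so 8 is the maximum.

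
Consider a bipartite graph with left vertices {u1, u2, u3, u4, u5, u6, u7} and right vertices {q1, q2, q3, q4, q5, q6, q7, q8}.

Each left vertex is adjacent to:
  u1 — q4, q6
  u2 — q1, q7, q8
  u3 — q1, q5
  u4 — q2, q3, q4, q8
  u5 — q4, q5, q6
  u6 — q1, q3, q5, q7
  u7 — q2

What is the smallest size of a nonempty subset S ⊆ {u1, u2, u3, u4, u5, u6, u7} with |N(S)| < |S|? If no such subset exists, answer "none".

A matching saturating every left vertex exists, for instance u1→q4, u2→q7, u3→q1, u4→q8, u5→q6, u6→q5, u7→q2.
By Hall's marriage theorem, this means |N(S)| ≥ |S| for every subset S, so no violating subset exists.

none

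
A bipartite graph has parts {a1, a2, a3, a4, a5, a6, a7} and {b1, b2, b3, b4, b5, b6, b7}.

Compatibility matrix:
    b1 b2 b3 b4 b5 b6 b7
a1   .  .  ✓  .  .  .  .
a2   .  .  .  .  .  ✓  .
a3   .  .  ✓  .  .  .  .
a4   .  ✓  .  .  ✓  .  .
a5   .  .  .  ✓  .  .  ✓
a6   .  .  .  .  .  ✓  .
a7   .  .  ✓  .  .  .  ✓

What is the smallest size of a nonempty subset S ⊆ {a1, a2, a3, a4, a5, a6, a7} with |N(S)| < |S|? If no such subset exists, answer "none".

2

Take S = {a1, a3}. Its neighbourhood is {b3}, so |N(S)| = 1 < |S| = 2.
No single vertex violates Hall's condition since each has at least one neighbour, so 2 is the minimum.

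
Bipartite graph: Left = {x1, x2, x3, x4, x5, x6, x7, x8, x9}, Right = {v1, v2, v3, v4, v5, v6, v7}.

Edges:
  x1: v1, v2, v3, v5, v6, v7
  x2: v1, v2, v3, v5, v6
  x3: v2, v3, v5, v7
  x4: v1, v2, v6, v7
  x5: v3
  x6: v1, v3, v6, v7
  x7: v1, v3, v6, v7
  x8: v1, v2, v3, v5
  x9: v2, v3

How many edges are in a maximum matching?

For example, pair x1–v1, x2–v2, x3–v5, x4–v7, x5–v3, x6–v6.
The set {x1, x2, x3, x4, x5, x6, x7, x8, x9} has only 6 neighbours ({v1, v2, v3, v5, v6, v7}), so by Hall's theorem at most 6 of the 9 left vertices can be matched.

6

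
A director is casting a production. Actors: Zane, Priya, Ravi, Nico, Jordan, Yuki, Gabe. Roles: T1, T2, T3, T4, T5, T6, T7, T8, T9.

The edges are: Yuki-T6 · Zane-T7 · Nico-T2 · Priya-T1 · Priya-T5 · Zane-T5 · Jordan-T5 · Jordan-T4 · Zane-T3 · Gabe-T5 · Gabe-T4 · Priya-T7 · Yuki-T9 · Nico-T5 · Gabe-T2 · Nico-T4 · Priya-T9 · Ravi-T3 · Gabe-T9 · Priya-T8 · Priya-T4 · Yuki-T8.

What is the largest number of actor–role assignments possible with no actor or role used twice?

A valid assignment of size 7: Zane→T7, Priya→T4, Ravi→T3, Nico→T2, Jordan→T5, Yuki→T6, Gabe→T9.
All 7 actors are matched, so no larger matching exists.

7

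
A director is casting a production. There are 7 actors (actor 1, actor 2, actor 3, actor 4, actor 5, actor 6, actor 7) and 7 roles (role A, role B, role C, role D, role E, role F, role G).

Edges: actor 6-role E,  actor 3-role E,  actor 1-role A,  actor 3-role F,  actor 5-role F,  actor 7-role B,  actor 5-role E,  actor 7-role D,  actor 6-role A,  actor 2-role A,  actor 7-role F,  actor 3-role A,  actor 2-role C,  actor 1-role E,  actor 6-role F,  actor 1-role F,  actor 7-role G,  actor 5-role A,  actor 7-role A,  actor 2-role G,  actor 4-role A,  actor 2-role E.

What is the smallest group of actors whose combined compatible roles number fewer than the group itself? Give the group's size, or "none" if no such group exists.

Take S = {actor 1, actor 3, actor 4, actor 5}. Its neighbourhood is {role A, role E, role F}, so |N(S)| = 3 < |S| = 4.
Every subset of size less than 4 has at least as many neighbours as members, so 4 is the minimum.

4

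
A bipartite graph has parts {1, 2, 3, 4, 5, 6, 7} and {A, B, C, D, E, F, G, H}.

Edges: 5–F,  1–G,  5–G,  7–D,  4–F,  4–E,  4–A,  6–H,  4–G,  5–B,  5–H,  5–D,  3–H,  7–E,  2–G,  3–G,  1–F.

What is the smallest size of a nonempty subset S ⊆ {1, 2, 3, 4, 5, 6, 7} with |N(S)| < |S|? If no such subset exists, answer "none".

Take S = {2, 3, 6}. Its neighbourhood is {G, H}, so |N(S)| = 2 < |S| = 3.
Every subset of size less than 3 has at least as many neighbours as members, so 3 is the minimum.

3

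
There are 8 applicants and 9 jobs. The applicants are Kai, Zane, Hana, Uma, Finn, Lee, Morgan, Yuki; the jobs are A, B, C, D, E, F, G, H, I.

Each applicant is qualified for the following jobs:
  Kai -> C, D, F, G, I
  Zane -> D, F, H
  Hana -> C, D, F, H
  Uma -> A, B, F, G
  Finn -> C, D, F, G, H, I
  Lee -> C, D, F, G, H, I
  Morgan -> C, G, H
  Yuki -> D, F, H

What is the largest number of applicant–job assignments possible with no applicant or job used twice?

7

One maximum matching: Kai→G, Zane→D, Hana→F, Uma→B, Finn→I, Lee→H, Morgan→C.
The set {Kai, Zane, Hana, Finn, Lee, Morgan, Yuki} has only 6 neighbours ({C, D, F, G, H, I}), so by Hall's theorem at most 7 of the 8 applicants can be matched.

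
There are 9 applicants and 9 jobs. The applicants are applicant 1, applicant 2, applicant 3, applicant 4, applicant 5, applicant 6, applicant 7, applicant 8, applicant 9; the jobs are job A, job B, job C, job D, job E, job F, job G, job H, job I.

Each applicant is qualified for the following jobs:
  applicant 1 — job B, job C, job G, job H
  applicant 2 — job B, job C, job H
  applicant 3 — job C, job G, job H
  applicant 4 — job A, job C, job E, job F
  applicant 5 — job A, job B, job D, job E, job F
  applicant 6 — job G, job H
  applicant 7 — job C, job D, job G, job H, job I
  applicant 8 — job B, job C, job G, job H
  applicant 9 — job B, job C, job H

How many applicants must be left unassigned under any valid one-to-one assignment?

A valid assignment of size 7: applicant 1–job B, applicant 2–job C, applicant 3–job H, applicant 4–job A, applicant 5–job F, applicant 6–job G, applicant 7–job D.
The set {applicant 1, applicant 2, applicant 3, applicant 6, applicant 8, applicant 9} has only 4 neighbours ({job B, job C, job G, job H}), so by Hall's theorem at most 7 of the 9 applicants can be matched.
That matches 7 of the 9, leaving 2 unmatched; no matching can do better.

2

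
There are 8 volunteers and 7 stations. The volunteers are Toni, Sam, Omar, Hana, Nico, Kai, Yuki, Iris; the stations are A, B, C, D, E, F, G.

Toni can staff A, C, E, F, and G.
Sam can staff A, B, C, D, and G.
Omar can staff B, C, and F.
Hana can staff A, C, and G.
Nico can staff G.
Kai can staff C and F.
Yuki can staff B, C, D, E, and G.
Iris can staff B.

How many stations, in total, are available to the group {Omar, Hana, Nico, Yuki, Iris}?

The union of neighbours of {Omar, Hana, Nico, Yuki, Iris} is {A, B, C, D, E, F, G}, which has 7 elements.
Since |N(S)| = 7 ≥ |S| = 5, Hall's condition holds for this subset.

7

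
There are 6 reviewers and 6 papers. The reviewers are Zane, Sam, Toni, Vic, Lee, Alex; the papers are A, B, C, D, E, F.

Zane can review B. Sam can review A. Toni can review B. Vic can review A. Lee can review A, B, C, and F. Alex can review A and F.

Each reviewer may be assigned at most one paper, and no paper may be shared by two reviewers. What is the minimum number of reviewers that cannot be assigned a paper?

2

One maximum matching: Zane-B, Sam-A, Lee-C, Alex-F.
The set {Zane, Sam, Toni, Vic} has only 2 neighbours ({A, B}), so by Hall's theorem at most 4 of the 6 reviewers can be matched.
That matches 4 of the 6, leaving 2 unmatched; no matching can do better.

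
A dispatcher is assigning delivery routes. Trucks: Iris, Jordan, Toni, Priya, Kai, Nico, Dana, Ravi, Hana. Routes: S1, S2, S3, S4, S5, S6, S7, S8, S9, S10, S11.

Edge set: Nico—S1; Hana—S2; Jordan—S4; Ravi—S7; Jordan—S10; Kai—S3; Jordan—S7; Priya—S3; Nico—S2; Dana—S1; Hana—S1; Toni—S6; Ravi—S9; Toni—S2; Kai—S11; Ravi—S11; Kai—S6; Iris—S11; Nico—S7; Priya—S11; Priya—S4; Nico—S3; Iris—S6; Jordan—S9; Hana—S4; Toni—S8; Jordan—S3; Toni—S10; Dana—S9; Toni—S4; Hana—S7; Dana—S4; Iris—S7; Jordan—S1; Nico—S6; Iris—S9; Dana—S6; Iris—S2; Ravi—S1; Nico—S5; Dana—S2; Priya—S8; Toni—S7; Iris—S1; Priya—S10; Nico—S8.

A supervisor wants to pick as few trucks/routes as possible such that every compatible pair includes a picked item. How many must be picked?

The 9 edges Iris–S6, Jordan–S1, Toni–S8, Priya–S3, Kai–S11, Nico–S7, Dana–S4, Ravi–S9, Hana–S2 form a matching, so any vertex cover needs at least 9 vertices (one per matched edge).
Conversely {Iris, Jordan, Toni, Priya, Kai, Nico, Dana, Ravi, Hana} meets every edge and has exactly 9 vertices, so 9 is optimal.

9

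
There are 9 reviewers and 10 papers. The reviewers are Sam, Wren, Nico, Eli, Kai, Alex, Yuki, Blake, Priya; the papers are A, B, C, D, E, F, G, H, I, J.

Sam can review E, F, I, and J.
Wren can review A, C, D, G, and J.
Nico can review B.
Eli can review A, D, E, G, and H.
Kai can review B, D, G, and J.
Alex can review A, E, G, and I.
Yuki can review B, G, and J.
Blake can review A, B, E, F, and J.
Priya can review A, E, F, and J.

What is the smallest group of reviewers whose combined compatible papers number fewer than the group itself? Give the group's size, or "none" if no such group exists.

A matching saturating every reviewer exists, for instance Sam→F, Wren→C, Nico→B, Eli→G, Kai→D, Alex→I, Yuki→J, Blake→A, Priya→E.
By Hall's marriage theorem, this means |N(S)| ≥ |S| for every subset S, so no violating subset exists.

none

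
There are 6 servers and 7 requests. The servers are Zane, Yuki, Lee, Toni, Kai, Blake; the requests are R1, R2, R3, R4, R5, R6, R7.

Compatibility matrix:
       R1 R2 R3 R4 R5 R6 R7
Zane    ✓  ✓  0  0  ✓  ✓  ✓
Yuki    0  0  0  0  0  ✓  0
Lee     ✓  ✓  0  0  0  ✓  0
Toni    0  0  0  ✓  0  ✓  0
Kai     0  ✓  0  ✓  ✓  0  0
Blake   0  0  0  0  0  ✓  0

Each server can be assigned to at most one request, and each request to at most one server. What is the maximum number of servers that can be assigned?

5

One maximum matching: Zane→R1, Yuki→R6, Lee→R2, Toni→R4, Kai→R5.
The set {Yuki, Blake} has only 1 neighbour ({R6}), so by Hall's theorem at most 5 of the 6 servers can be matched.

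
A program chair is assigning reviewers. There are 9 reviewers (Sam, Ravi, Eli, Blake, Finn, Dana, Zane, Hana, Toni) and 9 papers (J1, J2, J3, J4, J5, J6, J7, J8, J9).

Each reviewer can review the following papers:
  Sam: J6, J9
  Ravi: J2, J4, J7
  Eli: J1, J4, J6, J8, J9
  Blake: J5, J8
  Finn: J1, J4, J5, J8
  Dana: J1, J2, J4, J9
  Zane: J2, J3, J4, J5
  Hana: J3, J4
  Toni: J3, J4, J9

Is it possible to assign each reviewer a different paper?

Yes

One maximum matching: Sam–J6, Ravi–J7, Eli–J1, Blake–J8, Finn–J5, Dana–J2, Zane–J3, Hana–J4, Toni–J9.
All 9 reviewers are covered.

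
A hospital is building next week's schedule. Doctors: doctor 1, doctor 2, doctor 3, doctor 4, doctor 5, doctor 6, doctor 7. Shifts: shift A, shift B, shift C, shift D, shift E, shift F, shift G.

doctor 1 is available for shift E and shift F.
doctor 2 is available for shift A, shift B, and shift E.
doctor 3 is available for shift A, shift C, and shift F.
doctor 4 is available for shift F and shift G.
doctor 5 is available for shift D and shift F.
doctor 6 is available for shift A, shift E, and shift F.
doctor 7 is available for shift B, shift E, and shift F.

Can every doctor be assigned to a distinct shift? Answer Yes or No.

Yes

For example, pair doctor 1→shift F, doctor 2→shift B, doctor 3→shift C, doctor 4→shift G, doctor 5→shift D, doctor 6→shift A, doctor 7→shift E.
Every doctor is matched, so this is a perfect matching.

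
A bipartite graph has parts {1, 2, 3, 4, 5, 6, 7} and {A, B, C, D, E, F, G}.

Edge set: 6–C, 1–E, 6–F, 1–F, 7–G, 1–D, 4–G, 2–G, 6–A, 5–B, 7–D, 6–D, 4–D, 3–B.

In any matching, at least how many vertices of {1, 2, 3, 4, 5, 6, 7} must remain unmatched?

For example, pair 1-E, 2-G, 3-B, 4-D, 6-F.
The set {2, 3, 4, 5, 7} has only 3 neighbours ({B, D, G}), so by Hall's theorem at most 5 of the 7 left vertices can be matched.
That matches 5 of the 7, leaving 2 unmatched; no matching can do better.

2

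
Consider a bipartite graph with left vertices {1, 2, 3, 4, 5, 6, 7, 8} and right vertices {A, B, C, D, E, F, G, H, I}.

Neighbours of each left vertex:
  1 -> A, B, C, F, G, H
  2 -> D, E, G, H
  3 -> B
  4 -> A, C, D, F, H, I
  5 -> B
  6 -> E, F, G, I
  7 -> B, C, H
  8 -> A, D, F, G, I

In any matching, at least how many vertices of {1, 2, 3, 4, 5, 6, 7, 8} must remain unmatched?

For example, pair 1-A, 2-D, 3-B, 4-H, 6-E, 7-C, 8-G.
The set {3, 5} has only 1 neighbour ({B}), so by Hall's theorem at most 7 of the 8 left vertices can be matched.
That matches 7 of the 8, leaving 1 unmatched; no matching can do better.

1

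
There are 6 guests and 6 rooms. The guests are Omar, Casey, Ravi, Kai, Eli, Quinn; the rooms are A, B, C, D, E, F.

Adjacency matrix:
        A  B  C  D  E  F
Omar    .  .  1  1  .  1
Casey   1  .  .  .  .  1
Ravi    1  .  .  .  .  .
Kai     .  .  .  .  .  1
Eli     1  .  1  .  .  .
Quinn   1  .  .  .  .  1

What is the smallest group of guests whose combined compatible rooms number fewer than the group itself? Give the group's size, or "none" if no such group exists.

Take S = {Casey, Ravi, Kai}. Its neighbourhood is {A, F}, so |N(S)| = 2 < |S| = 3.
Every subset of size less than 3 has at least as many neighbours as members, so 3 is the minimum.

3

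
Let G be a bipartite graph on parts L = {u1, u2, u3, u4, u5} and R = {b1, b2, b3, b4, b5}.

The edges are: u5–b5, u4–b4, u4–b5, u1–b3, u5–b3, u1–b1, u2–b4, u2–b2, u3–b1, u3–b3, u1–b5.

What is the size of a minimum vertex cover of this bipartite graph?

The 5 edges u1–b5, u2–b2, u3–b1, u4–b4, u5–b3 form a matching, so any vertex cover needs at least 5 vertices (one per matched edge).
Conversely {u1, u2, u3, u4, u5} meets every edge and has exactly 5 vertices, so 5 is optimal.

5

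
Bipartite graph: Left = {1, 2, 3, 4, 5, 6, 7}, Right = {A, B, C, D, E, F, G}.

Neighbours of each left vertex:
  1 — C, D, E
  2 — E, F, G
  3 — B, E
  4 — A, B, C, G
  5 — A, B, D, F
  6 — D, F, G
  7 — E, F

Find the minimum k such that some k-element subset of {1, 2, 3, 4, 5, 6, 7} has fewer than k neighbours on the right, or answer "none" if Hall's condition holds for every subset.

A matching saturating every left vertex exists, for instance 1→C, 2→G, 3→B, 4→A, 5→F, 6→D, 7→E.
By Hall's marriage theorem, this means |N(S)| ≥ |S| for every subset S, so no violating subset exists.

none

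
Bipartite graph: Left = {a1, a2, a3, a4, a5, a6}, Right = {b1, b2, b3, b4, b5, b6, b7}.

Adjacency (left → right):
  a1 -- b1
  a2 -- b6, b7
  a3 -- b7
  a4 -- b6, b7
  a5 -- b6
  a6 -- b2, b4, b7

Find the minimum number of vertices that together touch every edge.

4

{a1, a6, b6, b7} is a vertex cover of size 4: every edge has an endpoint in this set.
No smaller cover exists because a1–b1, a2–b6, a3–b7, a6–b4 is a matching of size 4, and a cover must include an endpoint of each of these disjoint edges (König's theorem).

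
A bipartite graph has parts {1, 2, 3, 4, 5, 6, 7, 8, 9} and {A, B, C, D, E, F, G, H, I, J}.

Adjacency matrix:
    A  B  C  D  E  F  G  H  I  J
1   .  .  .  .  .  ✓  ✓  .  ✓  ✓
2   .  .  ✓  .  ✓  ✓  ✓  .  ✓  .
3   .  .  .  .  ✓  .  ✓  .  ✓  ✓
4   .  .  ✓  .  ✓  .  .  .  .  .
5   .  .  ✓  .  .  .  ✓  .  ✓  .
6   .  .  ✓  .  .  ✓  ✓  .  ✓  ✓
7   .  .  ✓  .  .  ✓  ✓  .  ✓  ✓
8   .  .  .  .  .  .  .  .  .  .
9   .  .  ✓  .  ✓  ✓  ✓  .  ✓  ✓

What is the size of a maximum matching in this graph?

6

For example, pair 1-F, 2-I, 3-E, 4-C, 5-G, 6-J.
The set {1, 2, 3, 4, 5, 6, 7, 8, 9} has only 6 neighbours ({C, E, F, G, I, J}), so by Hall's theorem at most 6 of the 9 left vertices can be matched.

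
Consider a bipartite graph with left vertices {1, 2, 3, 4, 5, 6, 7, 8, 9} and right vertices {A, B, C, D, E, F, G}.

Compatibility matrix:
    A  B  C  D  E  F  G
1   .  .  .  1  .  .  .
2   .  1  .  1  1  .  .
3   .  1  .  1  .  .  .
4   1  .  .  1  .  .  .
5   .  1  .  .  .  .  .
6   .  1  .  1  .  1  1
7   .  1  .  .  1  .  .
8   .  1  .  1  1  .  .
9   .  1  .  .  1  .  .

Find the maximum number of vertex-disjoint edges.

5

One maximum matching: 1–D, 2–E, 3–B, 4–A, 6–F.
The set {1, 2, 3, 5, 7, 8, 9} has only 3 neighbours ({B, D, E}), so by Hall's theorem at most 5 of the 9 left vertices can be matched.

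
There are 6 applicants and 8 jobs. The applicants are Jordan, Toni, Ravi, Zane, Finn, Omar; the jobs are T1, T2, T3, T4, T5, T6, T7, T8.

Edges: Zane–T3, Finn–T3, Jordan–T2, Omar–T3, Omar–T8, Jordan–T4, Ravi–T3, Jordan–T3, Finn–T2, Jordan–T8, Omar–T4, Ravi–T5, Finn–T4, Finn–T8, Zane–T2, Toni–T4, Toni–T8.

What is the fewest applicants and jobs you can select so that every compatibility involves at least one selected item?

{Ravi, T2, T3, T4, T8} is a vertex cover of size 5: every edge has an endpoint in this set.
No smaller cover exists because Jordan–T2, Toni–T8, Ravi–T5, Zane–T3, Finn–T4 is a matching of size 5, and a cover must include an endpoint of each of these disjoint edges (König's theorem).

5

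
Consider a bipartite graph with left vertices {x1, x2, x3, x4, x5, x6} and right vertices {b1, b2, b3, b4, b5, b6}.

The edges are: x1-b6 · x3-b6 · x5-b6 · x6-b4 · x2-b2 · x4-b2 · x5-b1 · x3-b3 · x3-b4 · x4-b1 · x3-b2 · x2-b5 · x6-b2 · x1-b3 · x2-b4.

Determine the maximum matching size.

6

One maximum matching: x1→b6, x2→b5, x3→b3, x4→b2, x5→b1, x6→b4.
All 6 left vertices are matched, so no larger matching exists.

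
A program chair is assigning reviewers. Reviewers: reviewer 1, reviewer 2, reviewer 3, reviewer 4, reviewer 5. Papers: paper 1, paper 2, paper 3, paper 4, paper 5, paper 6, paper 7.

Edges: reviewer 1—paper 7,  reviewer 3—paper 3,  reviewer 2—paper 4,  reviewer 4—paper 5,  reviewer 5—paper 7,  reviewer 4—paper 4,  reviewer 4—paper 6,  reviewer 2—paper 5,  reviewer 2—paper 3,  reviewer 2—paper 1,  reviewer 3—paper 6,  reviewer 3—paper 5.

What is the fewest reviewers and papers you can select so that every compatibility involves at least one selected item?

4

The 4 edges reviewer 1–paper 7, reviewer 2–paper 1, reviewer 3–paper 6, reviewer 4–paper 4 form a matching, so any vertex cover needs at least 4 vertices (one per matched edge).
Conversely {reviewer 2, reviewer 3, reviewer 4, paper 7} meets every edge and has exactly 4 vertices, so 4 is optimal.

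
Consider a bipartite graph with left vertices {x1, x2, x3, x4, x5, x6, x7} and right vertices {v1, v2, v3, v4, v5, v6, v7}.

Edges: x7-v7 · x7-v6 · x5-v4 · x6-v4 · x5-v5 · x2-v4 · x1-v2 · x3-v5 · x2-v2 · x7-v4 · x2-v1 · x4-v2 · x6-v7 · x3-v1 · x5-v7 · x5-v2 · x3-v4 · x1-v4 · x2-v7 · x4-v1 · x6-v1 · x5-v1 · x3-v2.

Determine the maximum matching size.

For example, pair x1→v4, x2→v7, x3→v5, x4→v1, x5→v2, x7→v6.
The set {x1, x2, x3, x4, x5, x6} has only 5 neighbours ({v1, v2, v4, v5, v7}), so by Hall's theorem at most 6 of the 7 left vertices can be matched.

6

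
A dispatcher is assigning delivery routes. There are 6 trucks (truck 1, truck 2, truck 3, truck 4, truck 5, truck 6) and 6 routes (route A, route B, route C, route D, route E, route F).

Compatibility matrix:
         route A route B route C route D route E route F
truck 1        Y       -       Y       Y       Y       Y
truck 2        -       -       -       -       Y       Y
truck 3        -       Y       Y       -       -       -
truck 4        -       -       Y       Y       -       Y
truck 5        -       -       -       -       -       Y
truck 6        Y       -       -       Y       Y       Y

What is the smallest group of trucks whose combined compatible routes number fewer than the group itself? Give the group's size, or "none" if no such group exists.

none

A matching saturating every truck exists, for instance truck 1→route A, truck 2→route E, truck 3→route B, truck 4→route C, truck 5→route F, truck 6→route D.
By Hall's marriage theorem, this means |N(S)| ≥ |S| for every subset S, so no violating subset exists.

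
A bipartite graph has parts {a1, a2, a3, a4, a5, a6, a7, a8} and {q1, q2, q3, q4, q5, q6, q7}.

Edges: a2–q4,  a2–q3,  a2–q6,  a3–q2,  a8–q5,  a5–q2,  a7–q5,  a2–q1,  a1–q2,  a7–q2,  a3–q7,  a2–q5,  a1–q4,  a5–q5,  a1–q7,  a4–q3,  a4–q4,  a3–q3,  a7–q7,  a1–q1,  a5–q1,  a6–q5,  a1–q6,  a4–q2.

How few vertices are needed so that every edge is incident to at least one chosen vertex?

A maximum matching has 7 edges (e.g. a1–q4, a2–q6, a3–q7, a4–q3, a5–q1, a6–q5, a7–q2).
By König's theorem the minimum vertex cover has the same size. One such cover is {a1, a2, a3, a4, a5, a7, q5}.

7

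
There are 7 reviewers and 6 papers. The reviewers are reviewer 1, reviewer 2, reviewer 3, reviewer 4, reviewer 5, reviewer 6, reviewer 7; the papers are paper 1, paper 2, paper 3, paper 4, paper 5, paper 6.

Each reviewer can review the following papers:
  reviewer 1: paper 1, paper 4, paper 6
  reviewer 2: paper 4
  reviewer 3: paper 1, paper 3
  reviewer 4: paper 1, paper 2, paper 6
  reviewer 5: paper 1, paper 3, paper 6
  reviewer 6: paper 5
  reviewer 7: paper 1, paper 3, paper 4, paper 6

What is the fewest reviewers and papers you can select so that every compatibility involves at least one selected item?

6

A maximum matching has 6 edges (e.g. reviewer 1–paper 1, reviewer 2–paper 4, reviewer 3–paper 3, reviewer 4–paper 2, reviewer 5–paper 6, reviewer 6–paper 5).
By König's theorem the minimum vertex cover has the same size. One such cover is {reviewer 4, reviewer 6, paper 1, paper 3, paper 4, paper 6}.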